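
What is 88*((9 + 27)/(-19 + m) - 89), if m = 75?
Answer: -54428/7 ≈ -7775.4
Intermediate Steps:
88*((9 + 27)/(-19 + m) - 89) = 88*((9 + 27)/(-19 + 75) - 89) = 88*(36/56 - 89) = 88*(36*(1/56) - 89) = 88*(9/14 - 89) = 88*(-1237/14) = -54428/7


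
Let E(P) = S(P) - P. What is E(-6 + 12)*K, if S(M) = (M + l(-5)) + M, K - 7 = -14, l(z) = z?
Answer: -7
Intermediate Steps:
K = -7 (K = 7 - 14 = -7)
S(M) = -5 + 2*M (S(M) = (M - 5) + M = (-5 + M) + M = -5 + 2*M)
E(P) = -5 + P (E(P) = (-5 + 2*P) - P = -5 + P)
E(-6 + 12)*K = (-5 + (-6 + 12))*(-7) = (-5 + 6)*(-7) = 1*(-7) = -7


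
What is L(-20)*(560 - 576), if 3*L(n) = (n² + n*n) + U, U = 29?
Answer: -13264/3 ≈ -4421.3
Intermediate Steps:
L(n) = 29/3 + 2*n²/3 (L(n) = ((n² + n*n) + 29)/3 = ((n² + n²) + 29)/3 = (2*n² + 29)/3 = (29 + 2*n²)/3 = 29/3 + 2*n²/3)
L(-20)*(560 - 576) = (29/3 + (⅔)*(-20)²)*(560 - 576) = (29/3 + (⅔)*400)*(-16) = (29/3 + 800/3)*(-16) = (829/3)*(-16) = -13264/3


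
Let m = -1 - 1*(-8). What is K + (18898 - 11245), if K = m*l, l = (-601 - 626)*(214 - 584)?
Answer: 3185583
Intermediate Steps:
m = 7 (m = -1 + 8 = 7)
l = 453990 (l = -1227*(-370) = 453990)
K = 3177930 (K = 7*453990 = 3177930)
K + (18898 - 11245) = 3177930 + (18898 - 11245) = 3177930 + 7653 = 3185583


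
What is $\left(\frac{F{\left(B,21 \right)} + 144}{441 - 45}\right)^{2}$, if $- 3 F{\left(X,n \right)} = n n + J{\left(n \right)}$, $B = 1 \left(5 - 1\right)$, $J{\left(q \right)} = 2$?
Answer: $\frac{1}{11664} \approx 8.5734 \cdot 10^{-5}$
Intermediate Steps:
$B = 4$ ($B = 1 \cdot 4 = 4$)
$F{\left(X,n \right)} = - \frac{2}{3} - \frac{n^{2}}{3}$ ($F{\left(X,n \right)} = - \frac{n n + 2}{3} = - \frac{n^{2} + 2}{3} = - \frac{2 + n^{2}}{3} = - \frac{2}{3} - \frac{n^{2}}{3}$)
$\left(\frac{F{\left(B,21 \right)} + 144}{441 - 45}\right)^{2} = \left(\frac{\left(- \frac{2}{3} - \frac{21^{2}}{3}\right) + 144}{441 - 45}\right)^{2} = \left(\frac{\left(- \frac{2}{3} - 147\right) + 144}{396}\right)^{2} = \left(\left(\left(- \frac{2}{3} - 147\right) + 144\right) \frac{1}{396}\right)^{2} = \left(\left(- \frac{443}{3} + 144\right) \frac{1}{396}\right)^{2} = \left(\left(- \frac{11}{3}\right) \frac{1}{396}\right)^{2} = \left(- \frac{1}{108}\right)^{2} = \frac{1}{11664}$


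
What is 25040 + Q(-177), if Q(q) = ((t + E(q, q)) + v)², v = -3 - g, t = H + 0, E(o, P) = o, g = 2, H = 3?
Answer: 57081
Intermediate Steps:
t = 3 (t = 3 + 0 = 3)
v = -5 (v = -3 - 1*2 = -3 - 2 = -5)
Q(q) = (-2 + q)² (Q(q) = ((3 + q) - 5)² = (-2 + q)²)
25040 + Q(-177) = 25040 + (-2 - 177)² = 25040 + (-179)² = 25040 + 32041 = 57081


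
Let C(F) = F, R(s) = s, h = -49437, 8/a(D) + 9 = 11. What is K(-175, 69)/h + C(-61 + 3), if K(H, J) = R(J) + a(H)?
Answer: -2867419/49437 ≈ -58.001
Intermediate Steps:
a(D) = 4 (a(D) = 8/(-9 + 11) = 8/2 = 8*(½) = 4)
K(H, J) = 4 + J (K(H, J) = J + 4 = 4 + J)
K(-175, 69)/h + C(-61 + 3) = (4 + 69)/(-49437) + (-61 + 3) = 73*(-1/49437) - 58 = -73/49437 - 58 = -2867419/49437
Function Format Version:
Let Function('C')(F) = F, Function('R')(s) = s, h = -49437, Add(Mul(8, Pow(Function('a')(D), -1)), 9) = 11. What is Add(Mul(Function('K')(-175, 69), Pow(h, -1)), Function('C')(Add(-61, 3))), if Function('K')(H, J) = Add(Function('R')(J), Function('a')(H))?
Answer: Rational(-2867419, 49437) ≈ -58.001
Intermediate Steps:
Function('a')(D) = 4 (Function('a')(D) = Mul(8, Pow(Add(-9, 11), -1)) = Mul(8, Pow(2, -1)) = Mul(8, Rational(1, 2)) = 4)
Function('K')(H, J) = Add(4, J) (Function('K')(H, J) = Add(J, 4) = Add(4, J))
Add(Mul(Function('K')(-175, 69), Pow(h, -1)), Function('C')(Add(-61, 3))) = Add(Mul(Add(4, 69), Pow(-49437, -1)), Add(-61, 3)) = Add(Mul(73, Rational(-1, 49437)), -58) = Add(Rational(-73, 49437), -58) = Rational(-2867419, 49437)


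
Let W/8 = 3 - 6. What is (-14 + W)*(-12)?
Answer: 456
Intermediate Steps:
W = -24 (W = 8*(3 - 6) = 8*(-3) = -24)
(-14 + W)*(-12) = (-14 - 24)*(-12) = -38*(-12) = 456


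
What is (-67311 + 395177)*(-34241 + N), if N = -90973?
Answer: -41053413324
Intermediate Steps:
(-67311 + 395177)*(-34241 + N) = (-67311 + 395177)*(-34241 - 90973) = 327866*(-125214) = -41053413324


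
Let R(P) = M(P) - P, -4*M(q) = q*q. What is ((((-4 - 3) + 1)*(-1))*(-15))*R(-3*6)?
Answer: 5670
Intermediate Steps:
M(q) = -q²/4 (M(q) = -q*q/4 = -q²/4)
R(P) = -P - P²/4 (R(P) = -P²/4 - P = -P - P²/4)
((((-4 - 3) + 1)*(-1))*(-15))*R(-3*6) = ((((-4 - 3) + 1)*(-1))*(-15))*((-3*6)*(-4 - (-3)*6)/4) = (((-7 + 1)*(-1))*(-15))*((¼)*(-18)*(-4 - 1*(-18))) = (-6*(-1)*(-15))*((¼)*(-18)*(-4 + 18)) = (6*(-15))*((¼)*(-18)*14) = -90*(-63) = 5670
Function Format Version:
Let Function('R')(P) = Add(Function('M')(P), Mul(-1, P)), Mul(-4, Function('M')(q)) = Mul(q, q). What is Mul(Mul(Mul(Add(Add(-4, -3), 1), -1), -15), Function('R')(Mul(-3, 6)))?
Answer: 5670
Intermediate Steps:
Function('M')(q) = Mul(Rational(-1, 4), Pow(q, 2)) (Function('M')(q) = Mul(Rational(-1, 4), Mul(q, q)) = Mul(Rational(-1, 4), Pow(q, 2)))
Function('R')(P) = Add(Mul(-1, P), Mul(Rational(-1, 4), Pow(P, 2))) (Function('R')(P) = Add(Mul(Rational(-1, 4), Pow(P, 2)), Mul(-1, P)) = Add(Mul(-1, P), Mul(Rational(-1, 4), Pow(P, 2))))
Mul(Mul(Mul(Add(Add(-4, -3), 1), -1), -15), Function('R')(Mul(-3, 6))) = Mul(Mul(Mul(Add(Add(-4, -3), 1), -1), -15), Mul(Rational(1, 4), Mul(-3, 6), Add(-4, Mul(-1, Mul(-3, 6))))) = Mul(Mul(Mul(Add(-7, 1), -1), -15), Mul(Rational(1, 4), -18, Add(-4, Mul(-1, -18)))) = Mul(Mul(Mul(-6, -1), -15), Mul(Rational(1, 4), -18, Add(-4, 18))) = Mul(Mul(6, -15), Mul(Rational(1, 4), -18, 14)) = Mul(-90, -63) = 5670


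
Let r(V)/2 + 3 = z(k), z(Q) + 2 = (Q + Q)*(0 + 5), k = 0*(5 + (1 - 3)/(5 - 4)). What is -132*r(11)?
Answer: 1320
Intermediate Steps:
k = 0 (k = 0*(5 - 2/1) = 0*(5 - 2*1) = 0*(5 - 2) = 0*3 = 0)
z(Q) = -2 + 10*Q (z(Q) = -2 + (Q + Q)*(0 + 5) = -2 + (2*Q)*5 = -2 + 10*Q)
r(V) = -10 (r(V) = -6 + 2*(-2 + 10*0) = -6 + 2*(-2 + 0) = -6 + 2*(-2) = -6 - 4 = -10)
-132*r(11) = -132*(-10) = 1320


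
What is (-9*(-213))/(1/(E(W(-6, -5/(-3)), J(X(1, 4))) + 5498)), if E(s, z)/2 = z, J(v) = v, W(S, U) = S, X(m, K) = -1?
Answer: 10535832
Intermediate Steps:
E(s, z) = 2*z
(-9*(-213))/(1/(E(W(-6, -5/(-3)), J(X(1, 4))) + 5498)) = (-9*(-213))/(1/(2*(-1) + 5498)) = 1917/(1/(-2 + 5498)) = 1917/(1/5496) = 1917*5496 = 10535832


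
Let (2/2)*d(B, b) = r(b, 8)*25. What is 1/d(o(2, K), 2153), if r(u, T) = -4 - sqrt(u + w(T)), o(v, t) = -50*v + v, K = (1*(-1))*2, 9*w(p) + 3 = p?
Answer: 18/240475 - 3*sqrt(19382)/480950 ≈ -0.00079355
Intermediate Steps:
w(p) = -1/3 + p/9
K = -2 (K = -1*2 = -2)
o(v, t) = -49*v
r(u, T) = -4 - sqrt(-1/3 + u + T/9) (r(u, T) = -4 - sqrt(u + (-1/3 + T/9)) = -4 - sqrt(-1/3 + u + T/9))
d(B, b) = -100 - 25*sqrt(5 + 9*b)/3 (d(B, b) = (-4 - sqrt(-3 + 8 + 9*b)/3)*25 = (-4 - sqrt(5 + 9*b)/3)*25 = -100 - 25*sqrt(5 + 9*b)/3)
1/d(o(2, K), 2153) = 1/(-100 - 25*sqrt(5 + 9*2153)/3) = 1/(-100 - 25*sqrt(5 + 19377)/3) = 1/(-100 - 25*sqrt(19382)/3)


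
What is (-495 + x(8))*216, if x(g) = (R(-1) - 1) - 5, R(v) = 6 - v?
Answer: -106704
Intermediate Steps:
x(g) = 1 (x(g) = ((6 - 1*(-1)) - 1) - 5 = ((6 + 1) - 1) - 5 = (7 - 1) - 5 = 6 - 5 = 1)
(-495 + x(8))*216 = (-495 + 1)*216 = -494*216 = -106704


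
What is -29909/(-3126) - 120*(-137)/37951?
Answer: 1186467899/118634826 ≈ 10.001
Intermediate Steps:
-29909/(-3126) - 120*(-137)/37951 = -29909*(-1/3126) + 16440*(1/37951) = 29909/3126 + 16440/37951 = 1186467899/118634826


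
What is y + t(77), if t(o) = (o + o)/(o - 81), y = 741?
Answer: 1405/2 ≈ 702.50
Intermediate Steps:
t(o) = 2*o/(-81 + o) (t(o) = (2*o)/(-81 + o) = 2*o/(-81 + o))
y + t(77) = 741 + 2*77/(-81 + 77) = 741 + 2*77/(-4) = 741 + 2*77*(-¼) = 741 - 77/2 = 1405/2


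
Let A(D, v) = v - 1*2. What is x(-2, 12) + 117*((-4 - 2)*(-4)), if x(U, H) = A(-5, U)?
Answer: 2804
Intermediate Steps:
A(D, v) = -2 + v (A(D, v) = v - 2 = -2 + v)
x(U, H) = -2 + U
x(-2, 12) + 117*((-4 - 2)*(-4)) = (-2 - 2) + 117*((-4 - 2)*(-4)) = -4 + 117*(-6*(-4)) = -4 + 117*24 = -4 + 2808 = 2804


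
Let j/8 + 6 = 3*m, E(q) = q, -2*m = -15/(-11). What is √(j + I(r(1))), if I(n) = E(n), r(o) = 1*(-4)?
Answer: 4*I*√517/11 ≈ 8.2682*I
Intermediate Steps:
r(o) = -4
m = -15/22 (m = -(-15)/(2*(-11)) = -(-15)*(-1)/(2*11) = -½*15/11 = -15/22 ≈ -0.68182)
I(n) = n
j = -708/11 (j = -48 + 8*(3*(-15/22)) = -48 + 8*(-45/22) = -48 - 180/11 = -708/11 ≈ -64.364)
√(j + I(r(1))) = √(-708/11 - 4) = √(-752/11) = 4*I*√517/11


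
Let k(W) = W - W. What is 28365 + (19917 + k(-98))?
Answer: 48282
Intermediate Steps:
k(W) = 0
28365 + (19917 + k(-98)) = 28365 + (19917 + 0) = 28365 + 19917 = 48282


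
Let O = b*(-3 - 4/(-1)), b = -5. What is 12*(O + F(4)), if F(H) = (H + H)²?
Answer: 708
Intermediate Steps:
F(H) = 4*H² (F(H) = (2*H)² = 4*H²)
O = -5 (O = -5*(-3 - 4/(-1)) = -5*(-3 - 4*(-1)) = -5*(-3 + 4) = -5*1 = -5)
12*(O + F(4)) = 12*(-5 + 4*4²) = 12*(-5 + 4*16) = 12*(-5 + 64) = 12*59 = 708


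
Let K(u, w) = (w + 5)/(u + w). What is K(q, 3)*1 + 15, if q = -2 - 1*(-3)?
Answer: 17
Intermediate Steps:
q = 1 (q = -2 + 3 = 1)
K(u, w) = (5 + w)/(u + w)
K(q, 3)*1 + 15 = ((5 + 3)/(1 + 3))*1 + 15 = (8/4)*1 + 15 = ((¼)*8)*1 + 15 = 2*1 + 15 = 2 + 15 = 17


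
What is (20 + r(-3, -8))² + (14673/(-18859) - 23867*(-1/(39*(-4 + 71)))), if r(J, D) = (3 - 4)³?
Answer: 18201329891/49278567 ≈ 369.36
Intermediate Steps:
r(J, D) = -1 (r(J, D) = (-1)³ = -1)
(20 + r(-3, -8))² + (14673/(-18859) - 23867*(-1/(39*(-4 + 71)))) = (20 - 1)² + (14673/(-18859) - 23867*(-1/(39*(-4 + 71)))) = 19² + (14673*(-1/18859) - 23867/(67*(-39))) = 361 + (-14673/18859 - 23867/(-2613)) = 361 + (-14673/18859 - 23867*(-1/2613)) = 361 + (-14673/18859 + 23867/2613) = 361 + 411767204/49278567 = 18201329891/49278567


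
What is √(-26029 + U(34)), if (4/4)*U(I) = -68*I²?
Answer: I*√104637 ≈ 323.48*I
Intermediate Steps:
U(I) = -68*I²
√(-26029 + U(34)) = √(-26029 - 68*34²) = √(-26029 - 68*1156) = √(-26029 - 78608) = √(-104637) = I*√104637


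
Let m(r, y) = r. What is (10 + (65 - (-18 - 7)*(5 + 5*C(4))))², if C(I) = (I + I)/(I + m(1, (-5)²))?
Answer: 160000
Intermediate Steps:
C(I) = 2*I/(1 + I) (C(I) = (I + I)/(I + 1) = (2*I)/(1 + I) = 2*I/(1 + I))
(10 + (65 - (-18 - 7)*(5 + 5*C(4))))² = (10 + (65 - (-18 - 7)*(5 + 5*(2*4/(1 + 4)))))² = (10 + (65 - (-25)*(5 + 5*(2*4/5))))² = (10 + (65 - (-25)*(5 + 5*(2*4*(⅕)))))² = (10 + (65 - (-25)*(5 + 5*(8/5))))² = (10 + (65 - (-25)*(5 + 8)))² = (10 + (65 - (-25)*13))² = (10 + (65 - 1*(-325)))² = (10 + (65 + 325))² = (10 + 390)² = 400² = 160000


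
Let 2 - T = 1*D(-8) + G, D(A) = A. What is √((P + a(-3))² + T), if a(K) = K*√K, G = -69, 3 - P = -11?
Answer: 2*√(62 - 21*I*√3) ≈ 16.363 - 4.4456*I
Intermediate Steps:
P = 14 (P = 3 - 1*(-11) = 3 + 11 = 14)
a(K) = K^(3/2)
T = 79 (T = 2 - (1*(-8) - 69) = 2 - (-8 - 69) = 2 - 1*(-77) = 2 + 77 = 79)
√((P + a(-3))² + T) = √((14 + (-3)^(3/2))² + 79) = √((14 - 3*I*√3)² + 79) = √(79 + (14 - 3*I*√3)²)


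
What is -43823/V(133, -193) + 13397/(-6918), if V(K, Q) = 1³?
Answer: -303180911/6918 ≈ -43825.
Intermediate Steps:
V(K, Q) = 1
-43823/V(133, -193) + 13397/(-6918) = -43823/1 + 13397/(-6918) = -43823*1 + 13397*(-1/6918) = -43823 - 13397/6918 = -303180911/6918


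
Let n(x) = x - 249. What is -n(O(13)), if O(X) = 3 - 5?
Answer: 251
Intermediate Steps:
O(X) = -2
n(x) = -249 + x
-n(O(13)) = -(-249 - 2) = -1*(-251) = 251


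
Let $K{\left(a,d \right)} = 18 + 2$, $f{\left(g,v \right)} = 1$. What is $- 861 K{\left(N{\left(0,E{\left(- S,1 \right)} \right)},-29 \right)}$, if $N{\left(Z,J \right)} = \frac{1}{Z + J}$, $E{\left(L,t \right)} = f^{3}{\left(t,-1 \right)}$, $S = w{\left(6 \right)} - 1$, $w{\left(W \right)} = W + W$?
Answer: $-17220$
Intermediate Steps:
$w{\left(W \right)} = 2 W$
$S = 11$ ($S = 2 \cdot 6 - 1 = 12 - 1 = 11$)
$E{\left(L,t \right)} = 1$ ($E{\left(L,t \right)} = 1^{3} = 1$)
$N{\left(Z,J \right)} = \frac{1}{J + Z}$
$K{\left(a,d \right)} = 20$
$- 861 K{\left(N{\left(0,E{\left(- S,1 \right)} \right)},-29 \right)} = \left(-861\right) 20 = -17220$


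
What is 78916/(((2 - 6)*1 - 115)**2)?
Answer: 78916/14161 ≈ 5.5728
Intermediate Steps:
78916/(((2 - 6)*1 - 115)**2) = 78916/((-4*1 - 115)**2) = 78916/((-4 - 115)**2) = 78916/((-119)**2) = 78916/14161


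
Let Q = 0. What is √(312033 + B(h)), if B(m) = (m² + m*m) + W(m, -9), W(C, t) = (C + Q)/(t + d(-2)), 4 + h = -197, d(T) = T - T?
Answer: 2*√883929/3 ≈ 626.78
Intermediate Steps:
d(T) = 0
h = -201 (h = -4 - 197 = -201)
W(C, t) = C/t (W(C, t) = (C + 0)/(t + 0) = C/t)
B(m) = 2*m² - m/9 (B(m) = (m² + m*m) + m/(-9) = (m² + m²) + m*(-⅑) = 2*m² - m/9)
√(312033 + B(h)) = √(312033 + (⅑)*(-201)*(-1 + 18*(-201))) = √(312033 + (⅑)*(-201)*(-1 - 3618)) = √(312033 + (⅑)*(-201)*(-3619)) = √(312033 + 242473/3) = √(1178572/3) = 2*√883929/3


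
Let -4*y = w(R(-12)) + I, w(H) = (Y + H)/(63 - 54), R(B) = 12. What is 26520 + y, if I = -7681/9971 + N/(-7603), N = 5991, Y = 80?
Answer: 18092736747575/682285617 ≈ 26518.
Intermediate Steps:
w(H) = 80/9 + H/9 (w(H) = (80 + H)/(63 - 54) = (80 + H)/9 = (80 + H)*(⅑) = 80/9 + H/9)
I = -118134904/75809513 (I = -7681/9971 + 5991/(-7603) = -7681*1/9971 + 5991*(-1/7603) = -7681/9971 - 5991/7603 = -118134904/75809513 ≈ -1.5583)
y = -1477815265/682285617 (y = -((80/9 + (⅑)*12) - 118134904/75809513)/4 = -((80/9 + 4/3) - 118134904/75809513)/4 = -(92/9 - 118134904/75809513)/4 = -¼*5911261060/682285617 = -1477815265/682285617 ≈ -2.1660)
26520 + y = 26520 - 1477815265/682285617 = 18092736747575/682285617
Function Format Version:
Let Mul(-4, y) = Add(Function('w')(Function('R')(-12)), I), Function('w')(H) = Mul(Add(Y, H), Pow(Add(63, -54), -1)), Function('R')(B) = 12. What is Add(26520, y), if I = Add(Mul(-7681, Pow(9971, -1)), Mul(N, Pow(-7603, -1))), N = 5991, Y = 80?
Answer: Rational(18092736747575, 682285617) ≈ 26518.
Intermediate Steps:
Function('w')(H) = Add(Rational(80, 9), Mul(Rational(1, 9), H)) (Function('w')(H) = Mul(Add(80, H), Pow(Add(63, -54), -1)) = Mul(Add(80, H), Pow(9, -1)) = Mul(Add(80, H), Rational(1, 9)) = Add(Rational(80, 9), Mul(Rational(1, 9), H)))
I = Rational(-118134904, 75809513) (I = Add(Mul(-7681, Pow(9971, -1)), Mul(5991, Pow(-7603, -1))) = Add(Mul(-7681, Rational(1, 9971)), Mul(5991, Rational(-1, 7603))) = Add(Rational(-7681, 9971), Rational(-5991, 7603)) = Rational(-118134904, 75809513) ≈ -1.5583)
y = Rational(-1477815265, 682285617) (y = Mul(Rational(-1, 4), Add(Add(Rational(80, 9), Mul(Rational(1, 9), 12)), Rational(-118134904, 75809513))) = Mul(Rational(-1, 4), Add(Add(Rational(80, 9), Rational(4, 3)), Rational(-118134904, 75809513))) = Mul(Rational(-1, 4), Add(Rational(92, 9), Rational(-118134904, 75809513))) = Mul(Rational(-1, 4), Rational(5911261060, 682285617)) = Rational(-1477815265, 682285617) ≈ -2.1660)
Add(26520, y) = Add(26520, Rational(-1477815265, 682285617)) = Rational(18092736747575, 682285617)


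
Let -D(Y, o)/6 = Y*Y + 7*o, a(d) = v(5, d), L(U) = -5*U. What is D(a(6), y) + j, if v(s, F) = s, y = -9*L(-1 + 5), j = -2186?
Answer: -9896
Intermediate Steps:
y = 180 (y = -(-45)*(-1 + 5) = -(-45)*4 = -9*(-20) = 180)
a(d) = 5
D(Y, o) = -42*o - 6*Y² (D(Y, o) = -6*(Y*Y + 7*o) = -6*(Y² + 7*o) = -42*o - 6*Y²)
D(a(6), y) + j = (-42*180 - 6*5²) - 2186 = (-7560 - 6*25) - 2186 = (-7560 - 150) - 2186 = -7710 - 2186 = -9896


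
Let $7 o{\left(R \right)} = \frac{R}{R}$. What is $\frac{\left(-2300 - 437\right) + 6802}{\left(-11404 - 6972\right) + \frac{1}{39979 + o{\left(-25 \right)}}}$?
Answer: $- \frac{1137606510}{5142597097} \approx -0.22121$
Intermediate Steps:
$o{\left(R \right)} = \frac{1}{7}$ ($o{\left(R \right)} = \frac{R \frac{1}{R}}{7} = \frac{1}{7} \cdot 1 = \frac{1}{7}$)
$\frac{\left(-2300 - 437\right) + 6802}{\left(-11404 - 6972\right) + \frac{1}{39979 + o{\left(-25 \right)}}} = \frac{\left(-2300 - 437\right) + 6802}{\left(-11404 - 6972\right) + \frac{1}{39979 + \frac{1}{7}}} = \frac{\left(-2300 - 437\right) + 6802}{-18376 + \frac{1}{\frac{279854}{7}}} = \frac{-2737 + 6802}{-18376 + \frac{7}{279854}} = \frac{4065}{- \frac{5142597097}{279854}} = 4065 \left(- \frac{279854}{5142597097}\right) = - \frac{1137606510}{5142597097}$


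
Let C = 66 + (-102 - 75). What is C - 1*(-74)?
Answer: -37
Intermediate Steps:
C = -111 (C = 66 - 177 = -111)
C - 1*(-74) = -111 - 1*(-74) = -111 + 74 = -37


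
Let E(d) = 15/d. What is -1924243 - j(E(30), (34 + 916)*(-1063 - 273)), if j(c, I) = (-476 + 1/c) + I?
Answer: -654569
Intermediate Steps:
j(c, I) = -476 + I + 1/c
-1924243 - j(E(30), (34 + 916)*(-1063 - 273)) = -1924243 - (-476 + (34 + 916)*(-1063 - 273) + 1/(15/30)) = -1924243 - (-476 + 950*(-1336) + 1/(15*(1/30))) = -1924243 - (-476 - 1269200 + 1/(½)) = -1924243 - (-476 - 1269200 + 2) = -1924243 - 1*(-1269674) = -1924243 + 1269674 = -654569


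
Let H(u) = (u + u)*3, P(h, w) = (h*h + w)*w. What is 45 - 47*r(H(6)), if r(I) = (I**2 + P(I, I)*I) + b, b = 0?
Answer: -81195651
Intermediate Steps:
P(h, w) = w*(w + h**2) (P(h, w) = (h**2 + w)*w = (w + h**2)*w = w*(w + h**2))
H(u) = 6*u (H(u) = (2*u)*3 = 6*u)
r(I) = I**2 + I**2*(I + I**2) (r(I) = (I**2 + (I*(I + I**2))*I) + 0 = (I**2 + I**2*(I + I**2)) + 0 = I**2 + I**2*(I + I**2))
45 - 47*r(H(6)) = 45 - 47*(6*6)**2*(1 + (6*6)*(1 + 6*6)) = 45 - 47*36**2*(1 + 36*(1 + 36)) = 45 - 60912*(1 + 36*37) = 45 - 60912*(1 + 1332) = 45 - 60912*1333 = 45 - 47*1727568 = 45 - 81195696 = -81195651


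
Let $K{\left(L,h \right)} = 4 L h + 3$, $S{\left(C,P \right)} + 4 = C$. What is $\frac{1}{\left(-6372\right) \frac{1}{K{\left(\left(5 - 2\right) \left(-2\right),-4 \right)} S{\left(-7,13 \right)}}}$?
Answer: $\frac{121}{708} \approx 0.1709$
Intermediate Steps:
$S{\left(C,P \right)} = -4 + C$
$K{\left(L,h \right)} = 3 + 4 L h$ ($K{\left(L,h \right)} = 4 L h + 3 = 3 + 4 L h$)
$\frac{1}{\left(-6372\right) \frac{1}{K{\left(\left(5 - 2\right) \left(-2\right),-4 \right)} S{\left(-7,13 \right)}}} = \frac{1}{\left(-6372\right) \frac{1}{\left(3 + 4 \left(5 - 2\right) \left(-2\right) \left(-4\right)\right) \left(-4 - 7\right)}} = \frac{1}{\left(-6372\right) \frac{1}{\left(3 + 4 \cdot 3 \left(-2\right) \left(-4\right)\right) \left(-11\right)}} = \frac{1}{\left(-6372\right) \frac{1}{\left(3 + 4 \left(-6\right) \left(-4\right)\right) \left(-11\right)}} = \frac{1}{\left(-6372\right) \frac{1}{\left(3 + 96\right) \left(-11\right)}} = \frac{1}{\left(-6372\right) \frac{1}{99 \left(-11\right)}} = \frac{1}{\left(-6372\right) \frac{1}{-1089}} = \frac{1}{\left(-6372\right) \left(- \frac{1}{1089}\right)} = \frac{1}{\frac{708}{121}} = \frac{121}{708}$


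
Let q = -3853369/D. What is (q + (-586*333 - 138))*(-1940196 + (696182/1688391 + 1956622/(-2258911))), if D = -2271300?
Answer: 2434711803767786654675731937/6426237283011225 ≈ 3.7887e+11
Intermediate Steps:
q = 3853369/2271300 (q = -3853369/(-2271300) = -3853369*(-1/2271300) = 3853369/2271300 ≈ 1.6965)
(q + (-586*333 - 138))*(-1940196 + (696182/1688391 + 1956622/(-2258911))) = (3853369/2271300 + (-586*333 - 138))*(-1940196 + (696182/1688391 + 1956622/(-2258911))) = (3853369/2271300 + (-195138 - 138))*(-1940196 + (696182*(1/1688391) + 1956622*(-1/2258911))) = (3853369/2271300 - 195276)*(-1940196 + (696182/1688391 - 5806/6703)) = -443526525431*(-1940196 - 5136290200/11317284873)/2271300 = -443526525431/2271300*(-21957755977745308/11317284873) = 2434711803767786654675731937/6426237283011225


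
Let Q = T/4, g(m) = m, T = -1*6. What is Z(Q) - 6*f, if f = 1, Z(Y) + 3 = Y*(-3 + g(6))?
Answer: -27/2 ≈ -13.500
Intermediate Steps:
T = -6
Q = -3/2 (Q = -6/4 = -6*¼ = -3/2 ≈ -1.5000)
Z(Y) = -3 + 3*Y (Z(Y) = -3 + Y*(-3 + 6) = -3 + Y*3 = -3 + 3*Y)
Z(Q) - 6*f = (-3 + 3*(-3/2)) - 6*1 = (-3 - 9/2) - 6 = -15/2 - 6 = -27/2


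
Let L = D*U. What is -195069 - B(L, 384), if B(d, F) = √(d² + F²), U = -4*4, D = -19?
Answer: -195069 - 16*√937 ≈ -1.9556e+5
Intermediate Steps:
U = -16
L = 304 (L = -19*(-16) = 304)
B(d, F) = √(F² + d²)
-195069 - B(L, 384) = -195069 - √(384² + 304²) = -195069 - √(147456 + 92416) = -195069 - √239872 = -195069 - 16*√937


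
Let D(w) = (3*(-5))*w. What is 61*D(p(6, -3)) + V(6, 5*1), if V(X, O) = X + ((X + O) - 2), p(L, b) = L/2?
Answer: -2730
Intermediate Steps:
p(L, b) = L/2 (p(L, b) = L*(1/2) = L/2)
D(w) = -15*w
V(X, O) = -2 + O + 2*X (V(X, O) = X + ((O + X) - 2) = X + (-2 + O + X) = -2 + O + 2*X)
61*D(p(6, -3)) + V(6, 5*1) = 61*(-15*6/2) + (-2 + 5*1 + 2*6) = 61*(-15*3) + (-2 + 5 + 12) = 61*(-45) + 15 = -2745 + 15 = -2730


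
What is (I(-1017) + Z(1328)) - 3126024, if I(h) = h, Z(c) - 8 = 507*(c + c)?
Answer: -1780441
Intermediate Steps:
Z(c) = 8 + 1014*c (Z(c) = 8 + 507*(c + c) = 8 + 507*(2*c) = 8 + 1014*c)
(I(-1017) + Z(1328)) - 3126024 = (-1017 + (8 + 1014*1328)) - 3126024 = (-1017 + (8 + 1346592)) - 3126024 = (-1017 + 1346600) - 3126024 = 1345583 - 3126024 = -1780441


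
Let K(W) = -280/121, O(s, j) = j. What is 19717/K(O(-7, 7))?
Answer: -2385757/280 ≈ -8520.6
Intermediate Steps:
K(W) = -280/121 (K(W) = -280*1/121 = -280/121)
19717/K(O(-7, 7)) = 19717/(-280/121) = 19717*(-121/280) = -2385757/280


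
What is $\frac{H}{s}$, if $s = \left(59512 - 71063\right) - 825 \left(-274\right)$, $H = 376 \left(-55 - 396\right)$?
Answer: $- \frac{169576}{214499} \approx -0.79057$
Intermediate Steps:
$H = -169576$ ($H = 376 \left(-451\right) = -169576$)
$s = 214499$ ($s = \left(59512 - 71063\right) - -226050 = -11551 + 226050 = 214499$)
$\frac{H}{s} = - \frac{169576}{214499}$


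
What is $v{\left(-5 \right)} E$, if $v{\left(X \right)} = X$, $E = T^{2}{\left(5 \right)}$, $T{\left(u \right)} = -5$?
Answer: $-125$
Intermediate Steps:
$E = 25$ ($E = \left(-5\right)^{2} = 25$)
$v{\left(-5 \right)} E = \left(-5\right) 25 = -125$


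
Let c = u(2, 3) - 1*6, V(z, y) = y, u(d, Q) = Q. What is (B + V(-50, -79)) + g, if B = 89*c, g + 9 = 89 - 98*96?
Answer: -9674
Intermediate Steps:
c = -3 (c = 3 - 1*6 = 3 - 6 = -3)
g = -9328 (g = -9 + (89 - 98*96) = -9 + (89 - 9408) = -9 - 9319 = -9328)
B = -267 (B = 89*(-3) = -267)
(B + V(-50, -79)) + g = (-267 - 79) - 9328 = -346 - 9328 = -9674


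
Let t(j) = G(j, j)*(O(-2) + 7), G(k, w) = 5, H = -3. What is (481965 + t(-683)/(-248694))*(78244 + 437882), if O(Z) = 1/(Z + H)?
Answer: 10310632214013196/41449 ≈ 2.4875e+11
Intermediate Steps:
O(Z) = 1/(-3 + Z) (O(Z) = 1/(Z - 3) = 1/(-3 + Z))
t(j) = 34 (t(j) = 5*(1/(-3 - 2) + 7) = 5*(1/(-5) + 7) = 5*(-⅕ + 7) = 5*(34/5) = 34)
(481965 + t(-683)/(-248694))*(78244 + 437882) = (481965 + 34/(-248694))*(78244 + 437882) = (481965 + 34*(-1/248694))*516126 = (481965 - 17/124347)*516126 = (59930901838/124347)*516126 = 10310632214013196/41449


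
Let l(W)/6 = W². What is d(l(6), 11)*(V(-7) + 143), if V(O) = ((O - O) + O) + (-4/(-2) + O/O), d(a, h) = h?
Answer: 1529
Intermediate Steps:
l(W) = 6*W²
V(O) = 3 + O (V(O) = (0 + O) + (-4*(-½) + 1) = O + (2 + 1) = O + 3 = 3 + O)
d(l(6), 11)*(V(-7) + 143) = 11*((3 - 7) + 143) = 11*(-4 + 143) = 11*139 = 1529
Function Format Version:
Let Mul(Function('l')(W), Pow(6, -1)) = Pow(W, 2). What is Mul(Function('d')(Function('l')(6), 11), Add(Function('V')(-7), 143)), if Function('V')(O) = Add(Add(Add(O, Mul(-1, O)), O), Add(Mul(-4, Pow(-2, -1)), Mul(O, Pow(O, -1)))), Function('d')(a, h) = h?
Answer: 1529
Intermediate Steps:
Function('l')(W) = Mul(6, Pow(W, 2))
Function('V')(O) = Add(3, O) (Function('V')(O) = Add(Add(0, O), Add(Mul(-4, Rational(-1, 2)), 1)) = Add(O, Add(2, 1)) = Add(O, 3) = Add(3, O))
Mul(Function('d')(Function('l')(6), 11), Add(Function('V')(-7), 143)) = Mul(11, Add(Add(3, -7), 143)) = Mul(11, Add(-4, 143)) = Mul(11, 139) = 1529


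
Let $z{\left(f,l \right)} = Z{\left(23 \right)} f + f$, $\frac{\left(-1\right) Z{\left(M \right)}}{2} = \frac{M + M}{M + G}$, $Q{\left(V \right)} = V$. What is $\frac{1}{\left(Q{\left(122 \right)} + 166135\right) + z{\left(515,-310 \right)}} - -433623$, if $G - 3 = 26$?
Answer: $\frac{934974010006}{2156191} \approx 4.3362 \cdot 10^{5}$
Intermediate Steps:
$G = 29$ ($G = 3 + 26 = 29$)
$Z{\left(M \right)} = - \frac{4 M}{29 + M}$ ($Z{\left(M \right)} = - 2 \frac{M + M}{M + 29} = - 2 \frac{2 M}{29 + M} = - \frac{4 M}{29 + M}$)
$z{\left(f,l \right)} = - \frac{10 f}{13}$ ($z{\left(f,l \right)} = \left(-4\right) 23 \frac{1}{29 + 23} f + f = \left(-4\right) 23 \cdot \frac{1}{52} f + f = - \frac{23 f}{13} + f = - \frac{10 f}{13}$)
$\frac{1}{\left(Q{\left(122 \right)} + 166135\right) + z{\left(515,-310 \right)}} - -433623 = \frac{1}{\left(122 + 166135\right) - \frac{5150}{13}} - -433623 = \frac{1}{166257 - \frac{5150}{13}} + 433623 = \frac{1}{\frac{2156191}{13}} + 433623 = \frac{13}{2156191} + 433623 = \frac{934974010006}{2156191}$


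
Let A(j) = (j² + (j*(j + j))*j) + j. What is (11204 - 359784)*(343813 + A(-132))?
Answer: 1477571709980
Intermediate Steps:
A(j) = j + j² + 2*j³ (A(j) = (j² + (j*(2*j))*j) + j = (j² + (2*j²)*j) + j = (j² + 2*j³) + j = j + j² + 2*j³)
(11204 - 359784)*(343813 + A(-132)) = (11204 - 359784)*(343813 - 132*(1 - 132 + 2*(-132)²)) = -348580*(343813 - 132*(1 - 132 + 2*17424)) = -348580*(343813 - 132*(1 - 132 + 34848)) = -348580*(343813 - 132*34717) = -348580*(343813 - 4582644) = -348580*(-4238831) = 1477571709980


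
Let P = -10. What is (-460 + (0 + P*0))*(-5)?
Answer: 2300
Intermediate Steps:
(-460 + (0 + P*0))*(-5) = (-460 + (0 - 10*0))*(-5) = (-460 + (0 + 0))*(-5) = (-460 + 0)*(-5) = -460*(-5) = 2300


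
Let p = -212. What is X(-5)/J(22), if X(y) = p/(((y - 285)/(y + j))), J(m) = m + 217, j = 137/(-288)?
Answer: -83581/4990320 ≈ -0.016749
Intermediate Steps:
j = -137/288 (j = 137*(-1/288) = -137/288 ≈ -0.47569)
J(m) = 217 + m
X(y) = -212*(-137/288 + y)/(-285 + y) (X(y) = -212*(y - 137/288)/(y - 285) = -212*(-137/288 + y)/(-285 + y))
X(-5)/J(22) = (53*(137 - 288*(-5))/(72*(-285 - 5)))/(217 + 22) = ((53/72)*(137 + 1440)/(-290))/239 = ((53/72)*(-1/290)*1577)*(1/239) = -83581/20880*1/239 = -83581/4990320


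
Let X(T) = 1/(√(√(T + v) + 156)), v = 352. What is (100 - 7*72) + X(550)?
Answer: -404 + (156 + √902)^(-½) ≈ -403.93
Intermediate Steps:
X(T) = (156 + √(352 + T))^(-½) (X(T) = 1/(√(√(T + 352) + 156)) = 1/(√(√(352 + T) + 156)) = 1/(√(156 + √(352 + T))) = (156 + √(352 + T))^(-½))
(100 - 7*72) + X(550) = (100 - 7*72) + (156 + √(352 + 550))^(-½) = (100 - 504) + (156 + √902)^(-½) = -404 + (156 + √902)^(-½)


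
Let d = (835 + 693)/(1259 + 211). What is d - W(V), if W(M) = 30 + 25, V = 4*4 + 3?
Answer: -39661/735 ≈ -53.961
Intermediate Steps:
V = 19 (V = 16 + 3 = 19)
W(M) = 55
d = 764/735 (d = 1528/1470 = 1528*(1/1470) = 764/735 ≈ 1.0395)
d - W(V) = 764/735 - 1*55 = 764/735 - 55 = -39661/735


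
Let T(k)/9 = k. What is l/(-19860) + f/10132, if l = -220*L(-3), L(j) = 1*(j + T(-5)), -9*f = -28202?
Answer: -3357113/15091614 ≈ -0.22245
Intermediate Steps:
f = 28202/9 (f = -1/9*(-28202) = 28202/9 ≈ 3133.6)
T(k) = 9*k
L(j) = -45 + j (L(j) = 1*(j + 9*(-5)) = 1*(j - 45) = 1*(-45 + j) = -45 + j)
l = 10560 (l = -220*(-45 - 3) = -220*(-48) = 10560)
l/(-19860) + f/10132 = 10560/(-19860) + (28202/9)/10132 = 10560*(-1/19860) + (28202/9)*(1/10132) = -176/331 + 14101/45594 = -3357113/15091614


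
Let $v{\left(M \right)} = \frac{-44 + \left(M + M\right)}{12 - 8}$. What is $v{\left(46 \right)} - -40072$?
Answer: $40084$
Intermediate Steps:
$v{\left(M \right)} = -11 + \frac{M}{2}$ ($v{\left(M \right)} = \frac{-44 + 2 M}{4} = \left(-44 + 2 M\right) \frac{1}{4} = -11 + \frac{M}{2}$)
$v{\left(46 \right)} - -40072 = \left(-11 + \frac{1}{2} \cdot 46\right) - -40072 = \left(-11 + 23\right) + 40072 = 12 + 40072 = 40084$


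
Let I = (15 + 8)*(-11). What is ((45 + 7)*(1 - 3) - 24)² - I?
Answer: 16637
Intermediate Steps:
I = -253 (I = 23*(-11) = -253)
((45 + 7)*(1 - 3) - 24)² - I = ((45 + 7)*(1 - 3) - 24)² - 1*(-253) = (52*(-2) - 24)² + 253 = (-104 - 24)² + 253 = (-128)² + 253 = 16384 + 253 = 16637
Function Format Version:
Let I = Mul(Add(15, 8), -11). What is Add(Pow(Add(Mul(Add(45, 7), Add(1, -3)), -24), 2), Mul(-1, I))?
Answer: 16637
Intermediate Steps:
I = -253 (I = Mul(23, -11) = -253)
Add(Pow(Add(Mul(Add(45, 7), Add(1, -3)), -24), 2), Mul(-1, I)) = Add(Pow(Add(Mul(Add(45, 7), Add(1, -3)), -24), 2), Mul(-1, -253)) = Add(Pow(Add(Mul(52, -2), -24), 2), 253) = Add(Pow(Add(-104, -24), 2), 253) = Add(Pow(-128, 2), 253) = Add(16384, 253) = 16637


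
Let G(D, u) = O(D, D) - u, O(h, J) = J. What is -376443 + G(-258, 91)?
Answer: -376792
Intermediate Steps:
G(D, u) = D - u
-376443 + G(-258, 91) = -376443 + (-258 - 1*91) = -376443 + (-258 - 91) = -376443 - 349 = -376792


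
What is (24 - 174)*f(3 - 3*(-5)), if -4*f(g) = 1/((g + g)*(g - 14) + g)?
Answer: 25/108 ≈ 0.23148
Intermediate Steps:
f(g) = -1/(4*(g + 2*g*(-14 + g))) (f(g) = -1/(4*((g + g)*(g - 14) + g)) = -1/(4*((2*g)*(-14 + g) + g)) = -1/(4*(2*g*(-14 + g) + g)) = -1/(4*(g + 2*g*(-14 + g))))
(24 - 174)*f(3 - 3*(-5)) = (24 - 174)*(-1/(4*(3 - 3*(-5))*(-27 + 2*(3 - 3*(-5))))) = -(-75)/(2*(3 + 15)*(-27 + 2*(3 + 15))) = -(-75)/(2*18*(-27 + 2*18)) = -(-75)/(2*18*(-27 + 36)) = -(-75)/(2*18*9) = -150*(-1/648) = 25/108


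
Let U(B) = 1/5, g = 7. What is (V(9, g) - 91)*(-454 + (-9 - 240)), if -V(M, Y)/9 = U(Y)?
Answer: 326192/5 ≈ 65238.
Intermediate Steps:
U(B) = 1/5
V(M, Y) = -9/5 (V(M, Y) = -9*1/5 = -9/5)
(V(9, g) - 91)*(-454 + (-9 - 240)) = (-9/5 - 91)*(-454 + (-9 - 240)) = -464*(-454 - 249)/5 = -464/5*(-703) = 326192/5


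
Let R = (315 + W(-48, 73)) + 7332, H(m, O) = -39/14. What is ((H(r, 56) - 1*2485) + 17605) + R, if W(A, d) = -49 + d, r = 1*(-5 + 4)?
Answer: 319035/14 ≈ 22788.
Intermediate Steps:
r = -1 (r = 1*(-1) = -1)
H(m, O) = -39/14 (H(m, O) = -39*1/14 = -39/14)
R = 7671 (R = (315 + (-49 + 73)) + 7332 = (315 + 24) + 7332 = 339 + 7332 = 7671)
((H(r, 56) - 1*2485) + 17605) + R = ((-39/14 - 1*2485) + 17605) + 7671 = ((-39/14 - 2485) + 17605) + 7671 = (-34829/14 + 17605) + 7671 = 211641/14 + 7671 = 319035/14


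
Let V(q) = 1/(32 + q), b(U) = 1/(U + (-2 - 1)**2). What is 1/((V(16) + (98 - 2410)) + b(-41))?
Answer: -96/221953 ≈ -0.00043252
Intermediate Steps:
b(U) = 1/(9 + U) (b(U) = 1/(U + (-3)**2) = 1/(U + 9) = 1/(9 + U))
1/((V(16) + (98 - 2410)) + b(-41)) = 1/((1/(32 + 16) + (98 - 2410)) + 1/(9 - 41)) = 1/((1/48 - 2312) + 1/(-32)) = 1/((1/48 - 2312) - 1/32) = 1/(-110975/48 - 1/32) = 1/(-221953/96) = -96/221953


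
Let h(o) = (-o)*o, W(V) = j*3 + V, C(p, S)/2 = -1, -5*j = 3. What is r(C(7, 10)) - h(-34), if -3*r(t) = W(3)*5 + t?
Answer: 3464/3 ≈ 1154.7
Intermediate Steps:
j = -3/5 (j = -1/5*3 = -3/5 ≈ -0.60000)
C(p, S) = -2 (C(p, S) = 2*(-1) = -2)
W(V) = -9/5 + V (W(V) = -3/5*3 + V = -9/5 + V)
r(t) = -2 - t/3 (r(t) = -((-9/5 + 3)*5 + t)/3 = -((6/5)*5 + t)/3 = -(6 + t)/3 = -2 - t/3)
h(o) = -o**2
r(C(7, 10)) - h(-34) = (-2 - 1/3*(-2)) - (-1)*(-34)**2 = (-2 + 2/3) - (-1)*1156 = -4/3 - 1*(-1156) = -4/3 + 1156 = 3464/3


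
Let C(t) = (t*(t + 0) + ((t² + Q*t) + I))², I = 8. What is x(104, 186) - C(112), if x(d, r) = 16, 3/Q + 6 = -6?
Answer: -628404608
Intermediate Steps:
Q = -¼ (Q = 3/(-6 - 6) = 3/(-12) = 3*(-1/12) = -¼ ≈ -0.25000)
C(t) = (8 + 2*t² - t/4)² (C(t) = (t*(t + 0) + ((t² - t/4) + 8))² = (t*t + (8 + t² - t/4))² = (t² + (8 + t² - t/4))² = (8 + 2*t² - t/4)²)
x(104, 186) - C(112) = 16 - (32 - 1*112 + 8*112²)²/16 = 16 - (32 - 112 + 8*12544)²/16 = 16 - (32 - 112 + 100352)²/16 = 16 - 100272²/16 = 16 - 10054473984/16 = 16 - 1*628404624 = 16 - 628404624 = -628404608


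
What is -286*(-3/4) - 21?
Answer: 387/2 ≈ 193.50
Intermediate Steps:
-286*(-3/4) - 21 = -286*(-3*¼) - 21 = -286*(-3)/4 - 21 = -13*(-33/2) - 21 = 429/2 - 21 = 387/2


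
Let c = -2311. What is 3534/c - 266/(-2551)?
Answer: -8400508/5895361 ≈ -1.4249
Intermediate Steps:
3534/c - 266/(-2551) = 3534/(-2311) - 266/(-2551) = 3534*(-1/2311) - 266*(-1/2551) = -3534/2311 + 266/2551 = -8400508/5895361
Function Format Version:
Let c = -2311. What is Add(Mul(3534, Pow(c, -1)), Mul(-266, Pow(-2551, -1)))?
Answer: Rational(-8400508, 5895361) ≈ -1.4249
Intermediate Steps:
Add(Mul(3534, Pow(c, -1)), Mul(-266, Pow(-2551, -1))) = Add(Mul(3534, Pow(-2311, -1)), Mul(-266, Pow(-2551, -1))) = Add(Mul(3534, Rational(-1, 2311)), Mul(-266, Rational(-1, 2551))) = Add(Rational(-3534, 2311), Rational(266, 2551)) = Rational(-8400508, 5895361)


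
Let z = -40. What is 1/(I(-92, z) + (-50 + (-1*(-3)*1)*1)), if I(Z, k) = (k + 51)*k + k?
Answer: -1/527 ≈ -0.0018975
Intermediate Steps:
I(Z, k) = k + k*(51 + k) (I(Z, k) = (51 + k)*k + k = k*(51 + k) + k = k + k*(51 + k))
1/(I(-92, z) + (-50 + (-1*(-3)*1)*1)) = 1/(-40*(52 - 40) + (-50 + (-1*(-3)*1)*1)) = 1/(-40*12 + (-50 + (3*1)*1)) = 1/(-480 + (-50 + 3*1)) = 1/(-480 + (-50 + 3)) = 1/(-480 - 47) = 1/(-527) = -1/527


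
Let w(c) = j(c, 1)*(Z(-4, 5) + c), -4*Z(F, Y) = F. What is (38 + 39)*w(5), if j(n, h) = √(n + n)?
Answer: 462*√10 ≈ 1461.0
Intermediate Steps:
j(n, h) = √2*√n (j(n, h) = √(2*n) = √2*√n)
Z(F, Y) = -F/4
w(c) = √2*√c*(1 + c) (w(c) = (√2*√c)*(-¼*(-4) + c) = (√2*√c)*(1 + c) = √2*√c*(1 + c))
(38 + 39)*w(5) = (38 + 39)*(√2*√5*(1 + 5)) = 77*(√2*√5*6) = 77*(6*√10) = 462*√10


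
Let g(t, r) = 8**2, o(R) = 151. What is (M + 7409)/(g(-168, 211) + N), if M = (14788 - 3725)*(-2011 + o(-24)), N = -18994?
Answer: 20569771/18930 ≈ 1086.6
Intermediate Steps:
g(t, r) = 64
M = -20577180 (M = (14788 - 3725)*(-2011 + 151) = 11063*(-1860) = -20577180)
(M + 7409)/(g(-168, 211) + N) = (-20577180 + 7409)/(64 - 18994) = -20569771/(-18930) = -20569771*(-1/18930) = 20569771/18930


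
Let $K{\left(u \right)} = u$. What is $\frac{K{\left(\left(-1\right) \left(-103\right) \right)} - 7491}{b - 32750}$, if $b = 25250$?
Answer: $\frac{1847}{1875} \approx 0.98507$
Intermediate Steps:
$\frac{K{\left(\left(-1\right) \left(-103\right) \right)} - 7491}{b - 32750} = \frac{\left(-1\right) \left(-103\right) - 7491}{25250 - 32750} = \frac{103 - 7491}{-7500} = \left(-7388\right) \left(- \frac{1}{7500}\right) = \frac{1847}{1875}$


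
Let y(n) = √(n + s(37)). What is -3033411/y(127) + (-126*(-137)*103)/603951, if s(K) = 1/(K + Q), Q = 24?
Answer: 592662/201317 - 3033411*√118157/3874 ≈ -2.6915e+5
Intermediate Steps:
s(K) = 1/(24 + K) (s(K) = 1/(K + 24) = 1/(24 + K))
y(n) = √(1/61 + n) (y(n) = √(n + 1/(24 + 37)) = √(n + 1/61) = √(1/61 + n))
-3033411/y(127) + (-126*(-137)*103)/603951 = -3033411*61/√(61 + 3721*127) + (-126*(-137)*103)/603951 = -3033411*61/√(61 + 472567) + (17262*103)*(1/603951) = -3033411*√118157/3874 + 1777986*(1/603951) = -3033411*√118157/3874 + 592662/201317 = 592662/201317 - 3033411*√118157/3874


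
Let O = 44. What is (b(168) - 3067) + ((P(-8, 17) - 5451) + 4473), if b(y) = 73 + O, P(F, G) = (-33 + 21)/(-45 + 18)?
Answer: -35348/9 ≈ -3927.6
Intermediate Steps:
P(F, G) = 4/9 (P(F, G) = -12/(-27) = -12*(-1/27) = 4/9)
b(y) = 117 (b(y) = 73 + 44 = 117)
(b(168) - 3067) + ((P(-8, 17) - 5451) + 4473) = (117 - 3067) + ((4/9 - 5451) + 4473) = -2950 + (-49055/9 + 4473) = -2950 - 8798/9 = -35348/9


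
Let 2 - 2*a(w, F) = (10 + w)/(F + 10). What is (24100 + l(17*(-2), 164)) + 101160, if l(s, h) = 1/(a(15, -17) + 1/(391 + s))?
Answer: 249393374/1991 ≈ 1.2526e+5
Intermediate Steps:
a(w, F) = 1 - (10 + w)/(2*(10 + F)) (a(w, F) = 1 - (10 + w)/(2*(F + 10)) = 1 - (10 + w)/(2*(10 + F)))
l(s, h) = 1/(39/14 + 1/(391 + s)) (l(s, h) = 1/((5 - 17 - ½*15)/(10 - 17) + 1/(391 + s)) = 1/((5 - 17 - 15/2)/(-7) + 1/(391 + s)) = 1/(-⅐*(-39/2) + 1/(391 + s)) = 1/(39/14 + 1/(391 + s)))
(24100 + l(17*(-2), 164)) + 101160 = (24100 + 14*(391 + 17*(-2))/(15263 + 39*(17*(-2)))) + 101160 = (24100 + 14*(391 - 34)/(15263 + 39*(-34))) + 101160 = (24100 + 14*357/(15263 - 1326)) + 101160 = (24100 + 14*357/13937) + 101160 = (24100 + 14*(1/13937)*357) + 101160 = (24100 + 714/1991) + 101160 = 47983814/1991 + 101160 = 249393374/1991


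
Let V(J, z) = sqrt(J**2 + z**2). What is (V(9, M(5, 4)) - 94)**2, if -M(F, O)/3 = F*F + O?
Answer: 16486 - 2820*sqrt(34) ≈ 42.716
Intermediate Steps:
M(F, O) = -3*O - 3*F**2 (M(F, O) = -3*(F*F + O) = -3*(F**2 + O) = -3*(O + F**2) = -3*O - 3*F**2)
(V(9, M(5, 4)) - 94)**2 = (sqrt(9**2 + (-3*4 - 3*5**2)**2) - 94)**2 = (sqrt(81 + (-12 - 3*25)**2) - 94)**2 = (sqrt(81 + (-12 - 75)**2) - 94)**2 = (sqrt(81 + (-87)**2) - 94)**2 = (sqrt(81 + 7569) - 94)**2 = (sqrt(7650) - 94)**2 = (15*sqrt(34) - 94)**2 = (-94 + 15*sqrt(34))**2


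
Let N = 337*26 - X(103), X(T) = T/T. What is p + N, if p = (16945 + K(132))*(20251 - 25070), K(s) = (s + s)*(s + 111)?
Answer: -390797682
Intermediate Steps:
X(T) = 1
K(s) = 2*s*(111 + s) (K(s) = (2*s)*(111 + s) = 2*s*(111 + s))
N = 8761 (N = 337*26 - 1*1 = 8762 - 1 = 8761)
p = -390806443 (p = (16945 + 2*132*(111 + 132))*(20251 - 25070) = (16945 + 2*132*243)*(-4819) = (16945 + 64152)*(-4819) = 81097*(-4819) = -390806443)
p + N = -390806443 + 8761 = -390797682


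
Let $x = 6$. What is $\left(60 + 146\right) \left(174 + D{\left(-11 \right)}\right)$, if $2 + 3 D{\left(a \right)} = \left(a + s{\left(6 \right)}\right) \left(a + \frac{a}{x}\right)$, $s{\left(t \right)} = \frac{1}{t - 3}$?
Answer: $\frac{1217872}{27} \approx 45106.0$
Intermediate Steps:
$s{\left(t \right)} = \frac{1}{-3 + t}$
$D{\left(a \right)} = - \frac{2}{3} + \frac{7 a \left(\frac{1}{3} + a\right)}{18}$ ($D{\left(a \right)} = - \frac{2}{3} + \frac{\left(a + \frac{1}{-3 + 6}\right) \left(a + \frac{a}{6}\right)}{3} = - \frac{2}{3} + \frac{\left(a + \frac{1}{3}\right) \left(a + a \frac{1}{6}\right)}{3} = - \frac{2}{3} + \frac{\left(a + \frac{1}{3}\right) \left(a + \frac{a}{6}\right)}{3} = - \frac{2}{3} + \frac{\left(\frac{1}{3} + a\right) \frac{7 a}{6}}{3} = - \frac{2}{3} + \frac{\frac{7}{6} a \left(\frac{1}{3} + a\right)}{3} = - \frac{2}{3} + \frac{7 a \left(\frac{1}{3} + a\right)}{18}$)
$\left(60 + 146\right) \left(174 + D{\left(-11 \right)}\right) = \left(60 + 146\right) \left(174 + \left(- \frac{2}{3} + \frac{7 \left(-11\right)^{2}}{18} + \frac{7}{54} \left(-11\right)\right)\right) = 206 \left(174 - - \frac{1214}{27}\right) = 206 \left(174 + \frac{1214}{27}\right) = 206 \cdot \frac{5912}{27} = \frac{1217872}{27}$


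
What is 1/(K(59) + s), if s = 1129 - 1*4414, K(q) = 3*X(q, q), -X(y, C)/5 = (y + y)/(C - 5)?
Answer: -9/29860 ≈ -0.00030141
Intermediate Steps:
X(y, C) = -10*y/(-5 + C) (X(y, C) = -5*(y + y)/(C - 5) = -5*2*y/(-5 + C) = -10*y/(-5 + C))
K(q) = -30*q/(-5 + q) (K(q) = 3*(-10*q/(-5 + q)) = -30*q/(-5 + q))
s = -3285 (s = 1129 - 4414 = -3285)
1/(K(59) + s) = 1/(-30*59/(-5 + 59) - 3285) = 1/(-30*59/54 - 3285) = 1/(-30*59*1/54 - 3285) = 1/(-295/9 - 3285) = 1/(-29860/9) = -9/29860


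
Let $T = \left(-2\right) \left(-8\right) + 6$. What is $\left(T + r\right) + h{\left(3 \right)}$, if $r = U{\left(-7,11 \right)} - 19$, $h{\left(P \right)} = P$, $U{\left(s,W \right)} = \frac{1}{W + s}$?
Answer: $\frac{25}{4} \approx 6.25$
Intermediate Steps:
$T = 22$ ($T = 16 + 6 = 22$)
$r = - \frac{75}{4}$ ($r = \frac{1}{11 - 7} - 19 = \frac{1}{4} - 19 = - \frac{75}{4} \approx -18.75$)
$\left(T + r\right) + h{\left(3 \right)} = \left(22 - \frac{75}{4}\right) + 3 = \frac{13}{4} + 3 = \frac{25}{4}$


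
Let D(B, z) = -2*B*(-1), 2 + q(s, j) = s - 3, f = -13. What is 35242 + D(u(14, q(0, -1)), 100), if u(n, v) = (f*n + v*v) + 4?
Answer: 34936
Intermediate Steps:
q(s, j) = -5 + s (q(s, j) = -2 + (s - 3) = -2 + (-3 + s) = -5 + s)
u(n, v) = 4 + v² - 13*n (u(n, v) = (-13*n + v*v) + 4 = (-13*n + v²) + 4 = (v² - 13*n) + 4 = 4 + v² - 13*n)
D(B, z) = 2*B
35242 + D(u(14, q(0, -1)), 100) = 35242 + 2*(4 + (-5 + 0)² - 13*14) = 35242 + 2*(4 + (-5)² - 182) = 35242 + 2*(4 + 25 - 182) = 35242 + 2*(-153) = 35242 - 306 = 34936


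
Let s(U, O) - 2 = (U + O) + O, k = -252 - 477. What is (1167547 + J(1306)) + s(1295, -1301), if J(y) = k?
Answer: 1165513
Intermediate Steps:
k = -729
s(U, O) = 2 + U + 2*O (s(U, O) = 2 + ((U + O) + O) = 2 + ((O + U) + O) = 2 + (U + 2*O) = 2 + U + 2*O)
J(y) = -729
(1167547 + J(1306)) + s(1295, -1301) = (1167547 - 729) + (2 + 1295 + 2*(-1301)) = 1166818 + (2 + 1295 - 2602) = 1166818 - 1305 = 1165513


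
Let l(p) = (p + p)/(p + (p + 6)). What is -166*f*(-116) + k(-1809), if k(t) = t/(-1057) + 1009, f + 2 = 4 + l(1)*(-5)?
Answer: 16333516/1057 ≈ 15453.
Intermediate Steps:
l(p) = 2*p/(6 + 2*p) (l(p) = (2*p)/(p + (6 + p)) = (2*p)/(6 + 2*p) = 2*p/(6 + 2*p))
f = ¾ (f = -2 + (4 + (1/(3 + 1))*(-5)) = -2 + (4 + (1/4)*(-5)) = -2 + (4 + (1*(¼))*(-5)) = -2 + (4 + (¼)*(-5)) = -2 + (4 - 5/4) = -2 + 11/4 = ¾ ≈ 0.75000)
k(t) = 1009 - t/1057 (k(t) = t*(-1/1057) + 1009 = -t/1057 + 1009 = 1009 - t/1057)
-166*f*(-116) + k(-1809) = -166*¾*(-116) + (1009 - 1/1057*(-1809)) = -249/2*(-116) + (1009 + 1809/1057) = 14442 + 1068322/1057 = 16333516/1057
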